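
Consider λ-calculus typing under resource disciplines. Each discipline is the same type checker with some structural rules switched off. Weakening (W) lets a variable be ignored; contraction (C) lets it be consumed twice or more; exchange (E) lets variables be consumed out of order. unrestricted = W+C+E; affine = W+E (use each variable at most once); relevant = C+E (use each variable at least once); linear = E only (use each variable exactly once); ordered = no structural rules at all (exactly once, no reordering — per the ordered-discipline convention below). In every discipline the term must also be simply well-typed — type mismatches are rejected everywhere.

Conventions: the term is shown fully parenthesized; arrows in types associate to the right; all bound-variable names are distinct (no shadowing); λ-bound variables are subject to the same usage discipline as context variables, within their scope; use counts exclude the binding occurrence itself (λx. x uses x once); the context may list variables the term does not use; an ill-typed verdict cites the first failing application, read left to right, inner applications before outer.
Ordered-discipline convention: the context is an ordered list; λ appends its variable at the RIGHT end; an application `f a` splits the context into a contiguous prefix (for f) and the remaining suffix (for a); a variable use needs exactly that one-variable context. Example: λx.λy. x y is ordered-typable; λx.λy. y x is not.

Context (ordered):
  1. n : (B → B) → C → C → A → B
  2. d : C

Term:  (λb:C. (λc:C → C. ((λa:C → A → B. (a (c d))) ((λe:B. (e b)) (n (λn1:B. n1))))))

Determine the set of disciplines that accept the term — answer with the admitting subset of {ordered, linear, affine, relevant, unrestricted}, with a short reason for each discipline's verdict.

accepted by: none
variable uses: n: 1×; d: 1×; b (λ-bound): 1×; c (λ-bound): 1×; a (λ-bound): 1×; e (λ-bound): 1×; n1 (λ-bound): 1×
use order (left to right): a, c, d, e, b, n, n1
typing: ill-typed: non-arrow in function slot: B
ordered ✗ (fails simple typing)
linear ✗ (a type mismatch blocks all five)
affine ✗ (the type mismatch rejects it)
relevant ✗ (not simply typable)
unrestricted ✗ (fails simple typing)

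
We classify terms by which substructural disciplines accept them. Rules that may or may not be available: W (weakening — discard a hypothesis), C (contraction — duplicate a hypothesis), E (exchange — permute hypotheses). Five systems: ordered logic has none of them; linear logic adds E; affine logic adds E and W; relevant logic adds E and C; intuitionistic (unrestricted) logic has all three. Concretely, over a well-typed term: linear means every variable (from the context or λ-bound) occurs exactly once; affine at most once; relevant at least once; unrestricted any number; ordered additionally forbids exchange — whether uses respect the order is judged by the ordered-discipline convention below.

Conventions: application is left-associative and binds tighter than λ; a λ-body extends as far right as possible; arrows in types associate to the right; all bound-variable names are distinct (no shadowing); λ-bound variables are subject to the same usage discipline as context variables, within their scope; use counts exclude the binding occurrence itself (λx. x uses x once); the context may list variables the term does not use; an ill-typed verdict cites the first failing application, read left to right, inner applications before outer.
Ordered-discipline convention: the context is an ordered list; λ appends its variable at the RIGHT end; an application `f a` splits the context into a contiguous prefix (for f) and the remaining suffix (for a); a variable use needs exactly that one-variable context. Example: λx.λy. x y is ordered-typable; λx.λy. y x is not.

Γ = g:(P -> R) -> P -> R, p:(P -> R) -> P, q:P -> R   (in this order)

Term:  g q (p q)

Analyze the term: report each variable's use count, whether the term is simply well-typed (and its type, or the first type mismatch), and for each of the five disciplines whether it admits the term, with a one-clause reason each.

usage: g: 1, p: 1, q: 2
order of uses: g, q, p, q
typing: well-typed at R
ordered ✗ (uses contraction: q ×2)
linear ✗ (uses contraction: q ×2)
affine ✗ (uses contraction: q ×2)
relevant ✓ (none of g, p, q goes unused)
unrestricted ✓ (typability at R is all that's needed)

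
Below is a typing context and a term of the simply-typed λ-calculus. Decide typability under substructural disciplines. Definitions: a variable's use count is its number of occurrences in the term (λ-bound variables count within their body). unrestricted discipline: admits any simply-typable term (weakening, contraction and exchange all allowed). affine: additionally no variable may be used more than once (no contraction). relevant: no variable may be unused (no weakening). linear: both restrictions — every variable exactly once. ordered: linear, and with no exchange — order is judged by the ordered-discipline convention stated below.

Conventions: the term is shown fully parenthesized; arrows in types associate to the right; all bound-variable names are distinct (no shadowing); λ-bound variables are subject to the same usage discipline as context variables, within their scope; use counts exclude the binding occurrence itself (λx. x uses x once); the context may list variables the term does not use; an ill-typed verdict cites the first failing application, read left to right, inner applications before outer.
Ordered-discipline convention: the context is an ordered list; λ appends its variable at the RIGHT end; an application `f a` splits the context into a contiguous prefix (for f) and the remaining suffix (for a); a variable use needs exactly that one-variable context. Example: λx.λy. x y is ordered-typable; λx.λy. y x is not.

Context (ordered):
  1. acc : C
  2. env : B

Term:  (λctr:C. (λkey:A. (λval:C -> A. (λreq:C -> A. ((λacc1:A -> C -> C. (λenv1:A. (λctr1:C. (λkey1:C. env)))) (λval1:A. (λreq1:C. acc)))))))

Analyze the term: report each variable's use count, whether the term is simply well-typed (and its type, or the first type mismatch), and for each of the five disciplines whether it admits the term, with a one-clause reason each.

counts: acc=1, env=1, ctr (λ-bound)=0, key (λ-bound)=0, val (λ-bound)=0, req (λ-bound)=0, acc1 (λ-bound)=0, env1 (λ-bound)=0, ctr1 (λ-bound)=0, key1 (λ-bound)=0, val1 (λ-bound)=0, req1 (λ-bound)=0
order of uses: env, acc
typing: the term checks, with type C -> A -> (C -> A) -> (C -> A) -> A -> C -> C -> B
ordered: ✗ — needs weakening: ctr, key, val, req, acc1, env1, ctr1, key1, val1, req1 unused
linear: ✗ — needs weakening: ctr, key, val, req, acc1, env1, ctr1, key1, val1, req1 unused
affine: ✓ — no duplicate uses among acc, env, ctr, key, val, req, acc1, env1, ctr1, key1, val1, req1
relevant: ✗ — needs weakening: ctr, key, val, req, acc1, env1, ctr1, key1, val1, req1 unused
unrestricted: ✓ — simply typable at C -> A -> (C -> A) -> (C -> A) -> A -> C -> C -> B; W, C, E all held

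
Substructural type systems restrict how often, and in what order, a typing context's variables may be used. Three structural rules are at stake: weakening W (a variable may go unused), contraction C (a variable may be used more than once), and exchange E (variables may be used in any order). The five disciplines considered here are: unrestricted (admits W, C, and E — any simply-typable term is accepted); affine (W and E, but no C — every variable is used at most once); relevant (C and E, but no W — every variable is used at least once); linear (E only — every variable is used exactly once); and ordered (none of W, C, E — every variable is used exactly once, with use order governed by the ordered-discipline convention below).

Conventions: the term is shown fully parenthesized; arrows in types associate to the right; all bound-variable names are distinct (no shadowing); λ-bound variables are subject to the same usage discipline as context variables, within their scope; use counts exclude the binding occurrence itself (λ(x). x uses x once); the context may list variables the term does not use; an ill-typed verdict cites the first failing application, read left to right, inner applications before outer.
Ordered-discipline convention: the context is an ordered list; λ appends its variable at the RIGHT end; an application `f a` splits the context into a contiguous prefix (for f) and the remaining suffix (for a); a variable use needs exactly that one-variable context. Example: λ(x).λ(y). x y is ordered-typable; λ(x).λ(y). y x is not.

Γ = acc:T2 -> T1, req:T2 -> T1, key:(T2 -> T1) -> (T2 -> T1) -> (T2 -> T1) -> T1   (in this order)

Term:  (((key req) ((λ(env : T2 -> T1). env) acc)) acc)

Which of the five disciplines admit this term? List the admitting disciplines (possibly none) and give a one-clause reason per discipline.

accepted by: relevant, unrestricted
usage: acc: 2×, req: 1×, key: 1×, env (λ-bound): 1×
use order (left to right): key, req, env, acc, acc
typing: well-typed at T1
ordered: ✗, uses contraction: acc ×2
linear: ✗, uses contraction: acc ×2
affine: ✗, uses contraction: acc ×2
relevant: ✓, acc, req, key, env: all used, weakening unneeded
unrestricted: ✓, type-checks (T1) and nothing is barred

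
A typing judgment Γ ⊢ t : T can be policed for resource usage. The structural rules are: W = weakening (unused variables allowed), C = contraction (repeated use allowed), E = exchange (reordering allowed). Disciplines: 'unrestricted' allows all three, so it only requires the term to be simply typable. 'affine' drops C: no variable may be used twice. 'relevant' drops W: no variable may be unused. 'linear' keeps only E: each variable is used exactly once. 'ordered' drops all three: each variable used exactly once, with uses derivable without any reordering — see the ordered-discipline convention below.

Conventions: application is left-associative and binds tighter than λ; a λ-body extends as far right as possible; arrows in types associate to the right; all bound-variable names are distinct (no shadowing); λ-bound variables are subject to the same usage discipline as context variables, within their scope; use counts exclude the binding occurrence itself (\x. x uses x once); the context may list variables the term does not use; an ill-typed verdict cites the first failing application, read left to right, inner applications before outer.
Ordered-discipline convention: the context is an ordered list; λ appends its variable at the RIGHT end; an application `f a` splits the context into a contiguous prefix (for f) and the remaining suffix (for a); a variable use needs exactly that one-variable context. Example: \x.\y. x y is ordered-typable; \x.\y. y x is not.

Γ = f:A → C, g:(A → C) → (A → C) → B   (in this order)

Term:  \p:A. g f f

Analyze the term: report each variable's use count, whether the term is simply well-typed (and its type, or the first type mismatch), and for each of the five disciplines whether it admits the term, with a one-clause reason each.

usage: f=2; g=1; p [bound]=0
use order (left to right): g, f, f
typing: ✓ — A → B
ordered: ✗, f ×2 used more than once (contraction); p left unused
linear: ✗, f ×2 used more than once (contraction); p left unused
affine: ✗, f ×2 used more than once (contraction)
relevant: ✗, p left unused
unrestricted: ✓, type-checks (A → B) and nothing is barred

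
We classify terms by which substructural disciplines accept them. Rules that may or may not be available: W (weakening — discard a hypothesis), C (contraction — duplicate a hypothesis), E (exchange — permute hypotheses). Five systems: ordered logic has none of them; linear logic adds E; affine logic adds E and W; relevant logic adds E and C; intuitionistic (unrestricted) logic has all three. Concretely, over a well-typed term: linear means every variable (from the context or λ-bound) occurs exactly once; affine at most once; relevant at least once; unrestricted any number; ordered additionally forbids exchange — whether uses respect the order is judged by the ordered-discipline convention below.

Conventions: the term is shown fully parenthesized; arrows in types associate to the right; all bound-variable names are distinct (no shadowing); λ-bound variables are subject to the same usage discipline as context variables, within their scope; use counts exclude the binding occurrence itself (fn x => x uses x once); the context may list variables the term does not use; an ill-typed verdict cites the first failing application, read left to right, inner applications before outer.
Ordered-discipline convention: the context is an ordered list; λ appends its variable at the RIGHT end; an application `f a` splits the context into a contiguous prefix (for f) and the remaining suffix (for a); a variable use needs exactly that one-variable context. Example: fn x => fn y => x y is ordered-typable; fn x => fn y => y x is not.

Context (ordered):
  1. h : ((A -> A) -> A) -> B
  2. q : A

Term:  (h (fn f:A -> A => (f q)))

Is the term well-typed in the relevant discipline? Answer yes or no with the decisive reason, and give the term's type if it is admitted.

yes — h, q, f: all used, weakening unneeded; term : B
use counts: h=1, q=1, f (bound)=1
left-to-right use order: h, f, q
typing: well-typed at B
all disciplines: ordered ✗ | linear ✓ | affine ✓ | relevant ✓ | unrestricted ✓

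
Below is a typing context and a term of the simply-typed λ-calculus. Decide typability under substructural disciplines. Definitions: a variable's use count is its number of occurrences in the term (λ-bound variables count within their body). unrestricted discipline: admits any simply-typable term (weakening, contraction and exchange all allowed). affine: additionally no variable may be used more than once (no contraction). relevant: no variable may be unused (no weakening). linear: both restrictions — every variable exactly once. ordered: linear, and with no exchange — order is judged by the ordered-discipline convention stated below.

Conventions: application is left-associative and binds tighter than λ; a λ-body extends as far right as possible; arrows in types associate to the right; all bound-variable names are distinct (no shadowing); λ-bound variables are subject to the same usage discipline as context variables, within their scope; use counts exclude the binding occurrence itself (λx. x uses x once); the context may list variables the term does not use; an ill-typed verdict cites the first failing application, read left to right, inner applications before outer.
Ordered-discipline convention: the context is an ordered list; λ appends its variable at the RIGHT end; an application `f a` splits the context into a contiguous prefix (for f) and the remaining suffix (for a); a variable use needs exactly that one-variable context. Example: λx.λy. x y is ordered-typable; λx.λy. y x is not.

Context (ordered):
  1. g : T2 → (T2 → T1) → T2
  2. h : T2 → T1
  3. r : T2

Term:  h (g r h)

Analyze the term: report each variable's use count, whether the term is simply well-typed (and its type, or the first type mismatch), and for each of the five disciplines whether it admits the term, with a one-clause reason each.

usage: g ×1; h ×2; r ×1
use order (left to right): h, g, r, h
typing: well-typed at T1
ordered ✗ (uses contraction: h ×2)
linear ✗ (uses contraction: h ×2)
affine ✗ (uses contraction: h ×2)
relevant ✓ (g, h, r: all used, weakening unneeded)
unrestricted ✓ (type-checks (T1) and nothing is barred)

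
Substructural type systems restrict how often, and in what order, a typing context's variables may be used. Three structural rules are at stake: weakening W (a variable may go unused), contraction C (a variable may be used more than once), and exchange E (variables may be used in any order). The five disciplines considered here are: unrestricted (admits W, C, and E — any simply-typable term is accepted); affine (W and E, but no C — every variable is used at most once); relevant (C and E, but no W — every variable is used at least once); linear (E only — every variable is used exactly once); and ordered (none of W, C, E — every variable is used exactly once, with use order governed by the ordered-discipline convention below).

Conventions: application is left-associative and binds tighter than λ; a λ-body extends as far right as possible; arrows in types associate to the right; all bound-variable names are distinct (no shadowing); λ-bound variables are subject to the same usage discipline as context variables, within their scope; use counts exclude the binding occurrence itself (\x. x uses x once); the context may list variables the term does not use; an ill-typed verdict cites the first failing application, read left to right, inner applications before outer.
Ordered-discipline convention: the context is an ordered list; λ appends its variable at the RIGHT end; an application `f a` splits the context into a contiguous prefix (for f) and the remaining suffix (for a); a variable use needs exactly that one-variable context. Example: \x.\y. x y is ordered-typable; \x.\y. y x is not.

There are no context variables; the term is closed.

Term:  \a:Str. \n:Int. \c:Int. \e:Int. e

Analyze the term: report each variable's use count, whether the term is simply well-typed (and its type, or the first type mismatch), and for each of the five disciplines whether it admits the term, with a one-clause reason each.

counts: a [bound]=0; n [bound]=0; c [bound]=0; e [bound]=1
use order (left to right): e
typing: ✓ — Str → Int → Int → Int → Int
ordered: ✗, unused: a, n, c — weakening required
linear: ✗, unused: a, n, c — weakening required
affine: ✓, a, n, c, e: no repeats, contraction unneeded
relevant: ✗, unused: a, n, c — weakening required
unrestricted: ✓, simply typable at Str → Int → Int → Int → Int; W, C, E all held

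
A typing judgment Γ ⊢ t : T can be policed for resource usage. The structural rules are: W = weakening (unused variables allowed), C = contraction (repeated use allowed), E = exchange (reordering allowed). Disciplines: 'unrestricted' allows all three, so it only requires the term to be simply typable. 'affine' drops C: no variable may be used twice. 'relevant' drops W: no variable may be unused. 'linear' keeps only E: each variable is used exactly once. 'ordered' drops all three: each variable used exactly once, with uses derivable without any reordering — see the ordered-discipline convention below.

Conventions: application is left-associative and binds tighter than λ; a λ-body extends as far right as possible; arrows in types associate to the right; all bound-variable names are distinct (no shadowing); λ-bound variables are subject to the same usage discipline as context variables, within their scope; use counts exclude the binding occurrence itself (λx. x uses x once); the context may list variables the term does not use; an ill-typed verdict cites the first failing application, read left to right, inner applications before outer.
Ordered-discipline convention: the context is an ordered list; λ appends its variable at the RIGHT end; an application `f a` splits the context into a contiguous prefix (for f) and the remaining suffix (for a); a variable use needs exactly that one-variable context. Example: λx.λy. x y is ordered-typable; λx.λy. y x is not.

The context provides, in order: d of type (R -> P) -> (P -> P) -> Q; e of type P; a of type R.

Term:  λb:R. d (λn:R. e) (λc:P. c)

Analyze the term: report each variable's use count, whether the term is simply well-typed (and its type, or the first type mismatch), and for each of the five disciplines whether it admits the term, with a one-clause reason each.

counts: d=1; e=1; a=0; b [bound]=0; n [bound]=0; c [bound]=1
uses in reading order: d, e, c
typing: well-typed at R -> Q
ordered ✗ (a, b, n never used (weakening))
linear ✗ (a, b, n never used (weakening))
affine ✓ (d, e, a, b, n, c: no repeats, contraction unneeded)
relevant ✗ (a, b, n never used (weakening))
unrestricted ✓ (well-typed at R -> Q; no restrictions here)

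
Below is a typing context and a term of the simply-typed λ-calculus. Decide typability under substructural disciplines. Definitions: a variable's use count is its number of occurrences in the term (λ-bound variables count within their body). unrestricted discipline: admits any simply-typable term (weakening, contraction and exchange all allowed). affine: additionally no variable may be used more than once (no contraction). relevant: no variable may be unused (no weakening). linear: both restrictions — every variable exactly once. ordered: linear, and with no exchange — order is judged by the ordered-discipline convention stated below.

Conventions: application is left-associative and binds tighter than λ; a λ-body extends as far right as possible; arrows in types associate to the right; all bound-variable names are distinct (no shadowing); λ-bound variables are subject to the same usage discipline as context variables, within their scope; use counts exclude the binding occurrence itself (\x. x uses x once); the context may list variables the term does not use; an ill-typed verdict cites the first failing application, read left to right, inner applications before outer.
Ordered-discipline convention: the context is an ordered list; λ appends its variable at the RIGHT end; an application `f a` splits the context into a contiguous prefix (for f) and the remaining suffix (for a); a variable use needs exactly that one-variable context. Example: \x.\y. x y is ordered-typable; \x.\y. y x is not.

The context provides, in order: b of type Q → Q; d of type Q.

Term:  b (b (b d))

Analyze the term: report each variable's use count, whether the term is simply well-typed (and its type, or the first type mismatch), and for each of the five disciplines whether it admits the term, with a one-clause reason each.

variable uses: b=3, d=1
uses in reading order: b, b, b, d
typing: well-typed — term : Q
ordered ✗ (needs contraction — b ×3)
linear ✗ (needs contraction — b ×3)
affine ✗ (needs contraction — b ×3)
relevant ✓ (b, d: all used, weakening unneeded)
unrestricted ✓ (type-checks (Q) and nothing is barred)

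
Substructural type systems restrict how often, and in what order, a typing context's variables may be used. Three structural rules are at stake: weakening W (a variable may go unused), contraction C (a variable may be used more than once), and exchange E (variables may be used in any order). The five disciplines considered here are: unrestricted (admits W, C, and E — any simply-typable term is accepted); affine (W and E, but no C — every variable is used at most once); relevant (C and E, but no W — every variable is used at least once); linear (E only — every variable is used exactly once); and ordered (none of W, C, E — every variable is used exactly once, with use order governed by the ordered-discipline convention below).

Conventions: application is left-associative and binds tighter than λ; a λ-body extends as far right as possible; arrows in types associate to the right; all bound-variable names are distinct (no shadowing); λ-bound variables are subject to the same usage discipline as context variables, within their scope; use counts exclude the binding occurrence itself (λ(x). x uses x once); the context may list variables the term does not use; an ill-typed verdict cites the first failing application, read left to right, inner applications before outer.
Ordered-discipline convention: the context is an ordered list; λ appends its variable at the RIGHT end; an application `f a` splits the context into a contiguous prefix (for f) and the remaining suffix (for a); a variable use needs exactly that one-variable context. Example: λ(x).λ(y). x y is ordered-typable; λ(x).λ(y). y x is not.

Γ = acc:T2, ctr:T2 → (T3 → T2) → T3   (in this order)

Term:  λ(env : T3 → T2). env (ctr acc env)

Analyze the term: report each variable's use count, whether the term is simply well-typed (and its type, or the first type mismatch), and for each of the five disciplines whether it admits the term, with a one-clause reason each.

variable uses: acc: 1×; ctr: 1×; env [bound]: 2×
order of uses: env, ctr, acc, env
typing: ✓ — (T3 → T2) → T2
ordered ✗ (needs contraction — env ×2)
linear ✗ (needs contraction — env ×2)
affine ✗ (needs contraction — env ×2)
relevant ✓ (every one of acc, ctr, env appears)
unrestricted ✓ (type-checks ((T3 → T2) → T2) and nothing is barred)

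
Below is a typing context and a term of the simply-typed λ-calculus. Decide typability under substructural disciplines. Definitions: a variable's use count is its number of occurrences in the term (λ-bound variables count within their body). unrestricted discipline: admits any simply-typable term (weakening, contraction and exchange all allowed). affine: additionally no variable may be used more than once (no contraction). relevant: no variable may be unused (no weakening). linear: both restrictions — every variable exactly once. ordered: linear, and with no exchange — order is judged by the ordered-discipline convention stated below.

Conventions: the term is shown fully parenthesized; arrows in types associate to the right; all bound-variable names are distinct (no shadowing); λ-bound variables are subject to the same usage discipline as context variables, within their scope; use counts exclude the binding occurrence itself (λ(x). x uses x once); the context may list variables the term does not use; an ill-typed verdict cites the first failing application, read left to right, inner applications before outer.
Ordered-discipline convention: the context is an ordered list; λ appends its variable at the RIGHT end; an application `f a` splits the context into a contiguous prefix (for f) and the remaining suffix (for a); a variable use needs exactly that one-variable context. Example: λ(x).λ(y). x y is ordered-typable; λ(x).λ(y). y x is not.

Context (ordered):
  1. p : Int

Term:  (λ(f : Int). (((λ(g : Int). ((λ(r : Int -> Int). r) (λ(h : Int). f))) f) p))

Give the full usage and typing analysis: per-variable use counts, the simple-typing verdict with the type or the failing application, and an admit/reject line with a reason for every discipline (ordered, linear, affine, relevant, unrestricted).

usage: p=1; f (bound)=2; g (bound)=0; r (bound)=1; h (bound)=0
use order (left to right): r, f, f, p
typing: well-typed — term : Int -> Int
ordered: ✗, f ×2 used more than once (contraction); g, h never used (weakening)
linear: ✗, f ×2 used more than once (contraction); g, h never used (weakening)
affine: ✗, f ×2 used more than once (contraction)
relevant: ✗, g, h never used (weakening)
unrestricted: ✓, well-typed at Int -> Int; no restrictions here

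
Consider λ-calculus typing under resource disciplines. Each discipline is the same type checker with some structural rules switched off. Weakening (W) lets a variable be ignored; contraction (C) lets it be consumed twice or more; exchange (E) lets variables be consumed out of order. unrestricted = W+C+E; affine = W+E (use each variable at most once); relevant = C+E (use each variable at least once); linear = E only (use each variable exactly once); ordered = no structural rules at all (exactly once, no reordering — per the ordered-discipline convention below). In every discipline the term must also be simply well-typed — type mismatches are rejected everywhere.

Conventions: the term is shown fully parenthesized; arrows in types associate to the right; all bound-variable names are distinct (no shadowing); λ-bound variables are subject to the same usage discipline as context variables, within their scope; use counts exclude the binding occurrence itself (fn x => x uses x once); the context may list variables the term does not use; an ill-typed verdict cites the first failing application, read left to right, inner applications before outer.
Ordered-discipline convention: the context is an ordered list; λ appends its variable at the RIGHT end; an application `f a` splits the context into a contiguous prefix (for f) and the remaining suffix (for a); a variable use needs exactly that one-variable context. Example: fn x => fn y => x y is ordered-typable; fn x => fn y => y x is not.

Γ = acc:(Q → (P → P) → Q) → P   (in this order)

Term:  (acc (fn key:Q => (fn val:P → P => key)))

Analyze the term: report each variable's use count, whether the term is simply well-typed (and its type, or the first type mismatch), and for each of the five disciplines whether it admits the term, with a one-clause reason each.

variable uses: acc: 1×, key [bound]: 1×, val [bound]: 0×
use order (left to right): acc, key
typing: well-typed — term : P
ordered ✗ (unused: val — weakening required)
linear ✗ (unused: val — weakening required)
affine ✓ (acc, key, val: no repeats, contraction unneeded)
relevant ✗ (unused: val — weakening required)
unrestricted ✓ (typability at P is all that's needed)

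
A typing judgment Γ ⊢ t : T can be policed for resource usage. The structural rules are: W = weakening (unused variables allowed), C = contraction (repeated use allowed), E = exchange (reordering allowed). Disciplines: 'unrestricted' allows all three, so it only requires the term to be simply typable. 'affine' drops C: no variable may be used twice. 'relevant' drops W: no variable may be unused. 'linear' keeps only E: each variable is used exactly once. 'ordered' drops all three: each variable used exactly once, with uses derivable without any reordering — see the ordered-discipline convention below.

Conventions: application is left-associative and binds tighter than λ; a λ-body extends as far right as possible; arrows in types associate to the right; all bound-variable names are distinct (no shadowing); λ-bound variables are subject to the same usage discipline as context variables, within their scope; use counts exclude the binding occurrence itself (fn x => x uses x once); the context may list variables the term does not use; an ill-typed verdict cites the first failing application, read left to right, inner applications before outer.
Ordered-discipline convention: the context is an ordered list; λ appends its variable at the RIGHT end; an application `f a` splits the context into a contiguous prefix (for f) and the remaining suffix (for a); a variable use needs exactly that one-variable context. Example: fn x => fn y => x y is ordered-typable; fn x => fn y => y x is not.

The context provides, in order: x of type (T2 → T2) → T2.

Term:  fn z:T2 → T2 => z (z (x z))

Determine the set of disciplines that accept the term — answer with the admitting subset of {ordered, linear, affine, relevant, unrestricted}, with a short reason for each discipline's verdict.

accepted by: relevant, unrestricted
variable uses: x=1; z (λ-bound)=3
use order (left to right): z, z, x, z
typing: ✓ — (T2 → T2) → T2
ordered: ✗, uses contraction: z ×3
linear: ✗, uses contraction: z ×3
affine: ✗, uses contraction: z ×3
relevant: ✓, at least one use each (x, z)
unrestricted: ✓, type-checks ((T2 → T2) → T2) and nothing is barred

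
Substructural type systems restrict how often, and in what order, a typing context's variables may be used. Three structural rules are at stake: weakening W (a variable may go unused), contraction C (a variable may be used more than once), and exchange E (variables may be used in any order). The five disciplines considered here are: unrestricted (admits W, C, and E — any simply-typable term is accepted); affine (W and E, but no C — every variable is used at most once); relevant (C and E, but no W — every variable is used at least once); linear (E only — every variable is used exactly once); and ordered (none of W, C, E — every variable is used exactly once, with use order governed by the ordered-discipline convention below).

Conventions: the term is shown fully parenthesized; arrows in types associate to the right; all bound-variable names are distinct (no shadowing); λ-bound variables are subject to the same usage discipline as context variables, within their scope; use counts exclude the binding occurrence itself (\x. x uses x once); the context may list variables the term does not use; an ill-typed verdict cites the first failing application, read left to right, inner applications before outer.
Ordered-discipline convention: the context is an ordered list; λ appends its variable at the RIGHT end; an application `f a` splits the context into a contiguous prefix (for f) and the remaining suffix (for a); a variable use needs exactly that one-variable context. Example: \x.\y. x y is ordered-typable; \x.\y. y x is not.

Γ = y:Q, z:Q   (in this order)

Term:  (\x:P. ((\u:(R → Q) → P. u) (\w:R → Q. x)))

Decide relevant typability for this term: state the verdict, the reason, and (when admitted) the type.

no — y, z, w left unused
usage: y=0, z=0, x [bound]=1, u [bound]=1, w [bound]=0
use order (left to right): u, x
typing: well-typed at P → (R → Q) → P
summary: ordered ✗ · linear ✗ · affine ✓ · relevant ✗ · unrestricted ✓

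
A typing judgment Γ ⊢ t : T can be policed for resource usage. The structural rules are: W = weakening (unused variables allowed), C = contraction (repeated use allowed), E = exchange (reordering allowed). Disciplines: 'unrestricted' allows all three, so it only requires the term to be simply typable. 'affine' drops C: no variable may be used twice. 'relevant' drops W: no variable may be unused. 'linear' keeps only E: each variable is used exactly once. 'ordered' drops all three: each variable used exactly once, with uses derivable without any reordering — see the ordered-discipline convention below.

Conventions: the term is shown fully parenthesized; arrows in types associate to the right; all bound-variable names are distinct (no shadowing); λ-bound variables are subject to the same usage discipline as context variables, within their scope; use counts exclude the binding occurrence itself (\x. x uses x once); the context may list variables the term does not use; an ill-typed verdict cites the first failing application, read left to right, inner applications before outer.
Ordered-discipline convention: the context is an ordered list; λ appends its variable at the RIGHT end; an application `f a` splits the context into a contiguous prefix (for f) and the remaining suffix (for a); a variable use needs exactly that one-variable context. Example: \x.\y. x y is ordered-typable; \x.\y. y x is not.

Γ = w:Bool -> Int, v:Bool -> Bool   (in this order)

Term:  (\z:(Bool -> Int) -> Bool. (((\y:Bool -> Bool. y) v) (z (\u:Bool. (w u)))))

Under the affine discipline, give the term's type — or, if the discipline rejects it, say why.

term : ((Bool -> Int) -> Bool) -> Bool
use counts: w ×1, v ×1, z [bound] ×1, y [bound] ×1, u [bound] ×1
left-to-right use order: y, v, z, w, u
typing: well-typed at ((Bool -> Int) -> Bool) -> Bool
summary: ordered ✗ · linear ✓ · affine ✓ · relevant ✓ · unrestricted ✓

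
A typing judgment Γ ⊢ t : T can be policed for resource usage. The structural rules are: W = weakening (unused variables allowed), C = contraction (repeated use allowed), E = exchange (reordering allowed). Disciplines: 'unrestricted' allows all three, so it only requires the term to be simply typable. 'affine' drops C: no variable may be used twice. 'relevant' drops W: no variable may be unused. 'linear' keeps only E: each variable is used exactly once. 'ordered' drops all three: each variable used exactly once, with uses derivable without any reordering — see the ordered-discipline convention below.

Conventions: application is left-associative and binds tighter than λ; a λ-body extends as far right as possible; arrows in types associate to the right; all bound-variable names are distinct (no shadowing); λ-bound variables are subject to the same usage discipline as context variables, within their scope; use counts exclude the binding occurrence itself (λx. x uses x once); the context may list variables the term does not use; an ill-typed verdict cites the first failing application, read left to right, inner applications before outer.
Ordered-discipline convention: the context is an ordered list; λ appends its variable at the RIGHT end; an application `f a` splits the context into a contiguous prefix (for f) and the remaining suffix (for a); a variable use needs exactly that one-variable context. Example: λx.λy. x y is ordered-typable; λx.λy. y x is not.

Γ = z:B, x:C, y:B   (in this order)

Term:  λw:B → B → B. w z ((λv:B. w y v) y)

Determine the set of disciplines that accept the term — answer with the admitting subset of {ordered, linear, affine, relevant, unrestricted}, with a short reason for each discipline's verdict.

admitted by: unrestricted
counts: z: 1×, x: 0×, y: 2×, w (λ-bound): 2×, v (λ-bound): 1×
order of uses: w, z, w, y, v, y
typing: ✓ — (B → B → B) → B
ordered: ✗, repeated use of y ×2, w ×2; unused: x — weakening required
linear: ✗, repeated use of y ×2, w ×2; unused: x — weakening required
affine: ✗, repeated use of y ×2, w ×2
relevant: ✗, unused: x — weakening required
unrestricted: ✓, type-checks ((B → B → B) → B) and nothing is barred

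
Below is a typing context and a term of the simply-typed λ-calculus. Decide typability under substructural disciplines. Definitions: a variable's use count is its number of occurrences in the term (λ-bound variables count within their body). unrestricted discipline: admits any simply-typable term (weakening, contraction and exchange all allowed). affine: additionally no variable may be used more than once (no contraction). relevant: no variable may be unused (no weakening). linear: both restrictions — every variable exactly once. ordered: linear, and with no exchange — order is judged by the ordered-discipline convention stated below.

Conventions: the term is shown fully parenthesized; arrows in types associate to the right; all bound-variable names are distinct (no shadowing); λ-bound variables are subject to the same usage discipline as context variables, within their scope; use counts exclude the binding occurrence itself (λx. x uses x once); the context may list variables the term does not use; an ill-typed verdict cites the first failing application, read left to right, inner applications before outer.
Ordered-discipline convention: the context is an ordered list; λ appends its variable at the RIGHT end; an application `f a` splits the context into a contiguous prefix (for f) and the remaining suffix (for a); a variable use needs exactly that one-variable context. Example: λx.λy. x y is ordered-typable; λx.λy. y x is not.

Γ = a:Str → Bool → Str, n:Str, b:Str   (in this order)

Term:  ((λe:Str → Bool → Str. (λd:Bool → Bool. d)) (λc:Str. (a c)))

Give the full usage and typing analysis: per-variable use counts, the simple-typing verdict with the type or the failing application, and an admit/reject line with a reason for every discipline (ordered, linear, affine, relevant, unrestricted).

use counts: a ×1; n ×0; b ×0; e [bound] ×0; d [bound] ×1; c [bound] ×1
uses in reading order: d, a, c
typing: the term checks, with type (Bool → Bool) → Bool → Bool
ordered ✗ (needs weakening: n, b, e unused)
linear ✗ (needs weakening: n, b, e unused)
affine ✓ (at most one use each (a, n, b, e, d, c))
relevant ✗ (needs weakening: n, b, e unused)
unrestricted ✓ (well-typed at (Bool → Bool) → Bool → Bool; no restrictions here)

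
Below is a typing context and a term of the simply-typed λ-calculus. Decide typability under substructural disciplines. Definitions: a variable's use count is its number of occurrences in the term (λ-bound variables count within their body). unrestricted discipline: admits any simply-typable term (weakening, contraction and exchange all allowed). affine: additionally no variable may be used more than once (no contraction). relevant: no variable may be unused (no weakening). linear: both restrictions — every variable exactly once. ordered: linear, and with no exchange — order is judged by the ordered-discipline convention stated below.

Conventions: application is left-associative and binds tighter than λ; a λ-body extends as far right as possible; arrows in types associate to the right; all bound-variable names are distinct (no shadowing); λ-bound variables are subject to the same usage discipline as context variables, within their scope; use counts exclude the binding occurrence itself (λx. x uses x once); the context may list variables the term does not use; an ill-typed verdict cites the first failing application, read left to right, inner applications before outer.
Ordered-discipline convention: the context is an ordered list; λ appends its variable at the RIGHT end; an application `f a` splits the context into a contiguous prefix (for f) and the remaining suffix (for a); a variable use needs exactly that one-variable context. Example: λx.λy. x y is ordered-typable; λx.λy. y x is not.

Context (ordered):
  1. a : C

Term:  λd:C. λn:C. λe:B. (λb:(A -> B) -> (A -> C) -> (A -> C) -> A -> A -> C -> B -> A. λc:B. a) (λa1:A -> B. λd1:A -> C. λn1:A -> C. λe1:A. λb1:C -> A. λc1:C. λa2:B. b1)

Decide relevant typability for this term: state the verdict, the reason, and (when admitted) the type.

no — not simply typable
usage: a: 1×, d (bound): 0×, n (bound): 0×, e (bound): 0×, b (bound): 0×, c (bound): 0×, a1 (bound): 0×, d1 (bound): 0×, n1 (bound): 0×, e1 (bound): 0×, b1 (bound): 1×, c1 (bound): 0×, a2 (bound): 0×
use order (left to right): a, b1
typing: ill-typed: an argument (A -> B) -> (A -> C) -> (A -> C) -> A -> (C -> A) -> C -> B -> C -> A mismatches the expected (A -> B) -> (A -> C) -> (A -> C) -> A -> A -> C -> B -> A
all disciplines: ordered ✗ · linear ✗ · affine ✗ · relevant ✗ · unrestricted ✗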